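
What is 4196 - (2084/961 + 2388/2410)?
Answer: 4855330326/1158005 ≈ 4192.8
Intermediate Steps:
4196 - (2084/961 + 2388/2410) = 4196 - (2084*(1/961) + 2388*(1/2410)) = 4196 - (2084/961 + 1194/1205) = 4196 - 1*3658654/1158005 = 4196 - 3658654/1158005 = 4855330326/1158005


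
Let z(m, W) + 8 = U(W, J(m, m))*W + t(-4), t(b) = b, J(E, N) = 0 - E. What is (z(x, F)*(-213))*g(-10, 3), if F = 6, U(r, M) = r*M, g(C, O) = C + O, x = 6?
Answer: -339948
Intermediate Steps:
J(E, N) = -E
U(r, M) = M*r
z(m, W) = -12 - m*W**2 (z(m, W) = -8 + (((-m)*W)*W - 4) = -8 + ((-W*m)*W - 4) = -8 + (-m*W**2 - 4) = -8 + (-4 - m*W**2) = -12 - m*W**2)
(z(x, F)*(-213))*g(-10, 3) = ((-12 - 1*6*6**2)*(-213))*(-10 + 3) = ((-12 - 1*6*36)*(-213))*(-7) = ((-12 - 216)*(-213))*(-7) = -228*(-213)*(-7) = 48564*(-7) = -339948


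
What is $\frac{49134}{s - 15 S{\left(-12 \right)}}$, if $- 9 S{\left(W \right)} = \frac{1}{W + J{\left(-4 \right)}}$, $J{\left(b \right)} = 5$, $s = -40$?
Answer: $- \frac{1031814}{845} \approx -1221.1$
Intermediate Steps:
$S{\left(W \right)} = - \frac{1}{9 \left(5 + W\right)}$ ($S{\left(W \right)} = - \frac{1}{9 \left(W + 5\right)} = - \frac{1}{9 \left(5 + W\right)}$)
$\frac{49134}{s - 15 S{\left(-12 \right)}} = \frac{49134}{-40 - 15 \left(- \frac{1}{45 + 9 \left(-12\right)}\right)} = \frac{49134}{-40 - 15 \left(- \frac{1}{45 - 108}\right)} = \frac{49134}{-40 - 15 \left(- \frac{1}{-63}\right)} = \frac{49134}{-40 - 15 \left(\left(-1\right) \left(- \frac{1}{63}\right)\right)} = \frac{49134}{-40 - \frac{5}{21}} = \frac{49134}{- \frac{845}{21}} = 49134 \left(- \frac{21}{845}\right) = - \frac{1031814}{845}$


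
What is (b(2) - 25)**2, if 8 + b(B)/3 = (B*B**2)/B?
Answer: 1369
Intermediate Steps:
b(B) = -24 + 3*B**2 (b(B) = -24 + 3*((B*B**2)/B) = -24 + 3*(B**3/B) = -24 + 3*B**2)
(b(2) - 25)**2 = ((-24 + 3*2**2) - 25)**2 = ((-24 + 3*4) - 25)**2 = ((-24 + 12) - 25)**2 = (-12 - 25)**2 = (-37)**2 = 1369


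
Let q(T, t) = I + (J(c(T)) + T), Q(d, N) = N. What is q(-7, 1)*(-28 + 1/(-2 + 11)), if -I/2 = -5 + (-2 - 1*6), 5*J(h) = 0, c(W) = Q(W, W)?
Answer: -4769/9 ≈ -529.89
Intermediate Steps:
c(W) = W
J(h) = 0 (J(h) = (1/5)*0 = 0)
I = 26 (I = -2*(-5 + (-2 - 1*6)) = -2*(-5 + (-2 - 6)) = -2*(-5 - 8) = -2*(-13) = 26)
q(T, t) = 26 + T (q(T, t) = 26 + (0 + T) = 26 + T)
q(-7, 1)*(-28 + 1/(-2 + 11)) = (26 - 7)*(-28 + 1/(-2 + 11)) = 19*(-28 + 1/9) = 19*(-251/9) = -4769/9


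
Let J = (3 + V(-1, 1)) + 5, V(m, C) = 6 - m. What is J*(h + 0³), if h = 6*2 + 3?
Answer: 225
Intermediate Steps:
h = 15 (h = 12 + 3 = 15)
J = 15 (J = (3 + (6 - 1*(-1))) + 5 = (3 + (6 + 1)) + 5 = (3 + 7) + 5 = 10 + 5 = 15)
J*(h + 0³) = 15*(15 + 0³) = 15*(15 + 0) = 15*15 = 225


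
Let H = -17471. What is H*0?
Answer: 0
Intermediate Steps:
H*0 = -17471*0 = 0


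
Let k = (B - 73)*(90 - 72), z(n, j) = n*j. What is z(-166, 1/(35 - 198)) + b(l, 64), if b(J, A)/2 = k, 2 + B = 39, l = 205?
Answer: -211082/163 ≈ -1295.0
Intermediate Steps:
B = 37 (B = -2 + 39 = 37)
z(n, j) = j*n
k = -648 (k = (37 - 73)*(90 - 72) = -36*18 = -648)
b(J, A) = -1296 (b(J, A) = 2*(-648) = -1296)
z(-166, 1/(35 - 198)) + b(l, 64) = -166/(35 - 198) - 1296 = -166/(-163) - 1296 = -1/163*(-166) - 1296 = 166/163 - 1296 = -211082/163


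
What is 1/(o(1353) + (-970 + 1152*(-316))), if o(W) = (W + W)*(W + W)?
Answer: 1/6957434 ≈ 1.4373e-7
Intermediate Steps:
o(W) = 4*W² (o(W) = (2*W)*(2*W) = 4*W²)
1/(o(1353) + (-970 + 1152*(-316))) = 1/(4*1353² + (-970 + 1152*(-316))) = 1/(4*1830609 + (-970 - 364032)) = 1/(7322436 - 365002) = 1/6957434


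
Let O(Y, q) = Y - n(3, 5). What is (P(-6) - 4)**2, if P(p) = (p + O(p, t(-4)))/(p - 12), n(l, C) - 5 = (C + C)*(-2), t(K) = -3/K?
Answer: 625/36 ≈ 17.361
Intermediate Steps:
n(l, C) = 5 - 4*C (n(l, C) = 5 + (C + C)*(-2) = 5 + (2*C)*(-2) = 5 - 4*C)
O(Y, q) = 15 + Y (O(Y, q) = Y - (5 - 4*5) = Y - (5 - 20) = Y - 1*(-15) = Y + 15 = 15 + Y)
P(p) = (15 + 2*p)/(-12 + p) (P(p) = (p + (15 + p))/(p - 12) = (15 + 2*p)/(-12 + p))
(P(-6) - 4)**2 = ((15 + 2*(-6))/(-12 - 6) - 4)**2 = ((15 - 12)/(-18) - 4)**2 = (-1/18*3 - 4)**2 = (-1/6 - 4)**2 = (-25/6)**2 = 625/36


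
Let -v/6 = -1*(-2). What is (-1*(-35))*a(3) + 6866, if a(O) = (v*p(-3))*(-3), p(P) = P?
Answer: 3086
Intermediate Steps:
v = -12 (v = -(-6)*(-2) = -6*2 = -12)
a(O) = -108 (a(O) = -12*(-3)*(-3) = 36*(-3) = -108)
(-1*(-35))*a(3) + 6866 = -1*(-35)*(-108) + 6866 = 35*(-108) + 6866 = -3780 + 6866 = 3086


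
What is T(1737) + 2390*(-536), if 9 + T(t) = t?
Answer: -1279312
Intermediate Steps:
T(t) = -9 + t
T(1737) + 2390*(-536) = (-9 + 1737) + 2390*(-536) = 1728 - 1281040 = -1279312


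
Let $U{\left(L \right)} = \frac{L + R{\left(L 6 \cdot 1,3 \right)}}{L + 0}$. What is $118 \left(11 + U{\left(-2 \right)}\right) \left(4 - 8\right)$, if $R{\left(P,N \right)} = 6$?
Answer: $-4248$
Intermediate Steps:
$U{\left(L \right)} = \frac{6 + L}{L}$ ($U{\left(L \right)} = \frac{L + 6}{L + 0} = \frac{6 + L}{L}$)
$118 \left(11 + U{\left(-2 \right)}\right) \left(4 - 8\right) = 118 \left(11 + \frac{6 - 2}{-2}\right) \left(4 - 8\right) = 118 \left(11 - 2\right) \left(-4\right) = 118 \cdot 9 \left(-4\right) = 118 \left(-36\right) = -4248$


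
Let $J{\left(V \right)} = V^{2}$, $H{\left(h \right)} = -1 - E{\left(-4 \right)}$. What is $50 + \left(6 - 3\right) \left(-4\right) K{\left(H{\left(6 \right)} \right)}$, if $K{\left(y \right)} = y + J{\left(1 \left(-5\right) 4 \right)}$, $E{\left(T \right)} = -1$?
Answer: $-4750$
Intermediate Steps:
$H{\left(h \right)} = 0$ ($H{\left(h \right)} = -1 - -1 = -1 + 1 = 0$)
$K{\left(y \right)} = 400 + y$ ($K{\left(y \right)} = y + \left(1 \left(-5\right) 4\right)^{2} = y + \left(\left(-5\right) 4\right)^{2} = y + \left(-20\right)^{2} = y + 400 = 400 + y$)
$50 + \left(6 - 3\right) \left(-4\right) K{\left(H{\left(6 \right)} \right)} = 50 + \left(6 - 3\right) \left(-4\right) \left(400 + 0\right) = 50 + 3 \left(-4\right) 400 = 50 - 4800 = -4750$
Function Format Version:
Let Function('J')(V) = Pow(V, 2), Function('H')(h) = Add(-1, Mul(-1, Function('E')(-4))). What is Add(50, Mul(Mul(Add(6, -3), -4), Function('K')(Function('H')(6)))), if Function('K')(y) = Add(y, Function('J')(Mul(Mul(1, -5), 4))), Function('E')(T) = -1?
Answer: -4750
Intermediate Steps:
Function('H')(h) = 0 (Function('H')(h) = Add(-1, Mul(-1, -1)) = Add(-1, 1) = 0)
Function('K')(y) = Add(400, y) (Function('K')(y) = Add(y, Pow(Mul(Mul(1, -5), 4), 2)) = Add(y, Pow(Mul(-5, 4), 2)) = Add(y, Pow(-20, 2)) = Add(y, 400) = Add(400, y))
Add(50, Mul(Mul(Add(6, -3), -4), Function('K')(Function('H')(6)))) = Add(50, Mul(Mul(Add(6, -3), -4), Add(400, 0))) = Add(50, Mul(Mul(3, -4), 400)) = Add(50, Mul(-12, 400)) = Add(50, -4800) = -4750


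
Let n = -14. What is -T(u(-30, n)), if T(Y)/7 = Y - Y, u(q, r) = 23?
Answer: 0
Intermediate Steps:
T(Y) = 0 (T(Y) = 7*(Y - Y) = 7*0 = 0)
-T(u(-30, n)) = -1*0 = 0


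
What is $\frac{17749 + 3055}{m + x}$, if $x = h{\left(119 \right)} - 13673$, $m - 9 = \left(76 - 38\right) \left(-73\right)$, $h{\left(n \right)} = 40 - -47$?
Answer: $- \frac{20804}{16351} \approx -1.2723$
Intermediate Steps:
$h{\left(n \right)} = 87$ ($h{\left(n \right)} = 40 + 47 = 87$)
$m = -2765$ ($m = 9 + \left(76 - 38\right) \left(-73\right) = 9 + 38 \left(-73\right) = 9 - 2774 = -2765$)
$x = -13586$ ($x = 87 - 13673 = -13586$)
$\frac{17749 + 3055}{m + x} = \frac{17749 + 3055}{-2765 - 13586} = \frac{20804}{-16351} = 20804 \left(- \frac{1}{16351}\right) = - \frac{20804}{16351}$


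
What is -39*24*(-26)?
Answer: 24336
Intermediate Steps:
-39*24*(-26) = -936*(-26) = 24336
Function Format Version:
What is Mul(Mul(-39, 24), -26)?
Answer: 24336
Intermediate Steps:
Mul(Mul(-39, 24), -26) = Mul(-936, -26) = 24336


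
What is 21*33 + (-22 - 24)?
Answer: 647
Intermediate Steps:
21*33 + (-22 - 24) = 693 - 46 = 647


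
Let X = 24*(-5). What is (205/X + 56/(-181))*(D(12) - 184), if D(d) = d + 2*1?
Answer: 745025/2172 ≈ 343.01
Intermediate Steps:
X = -120
D(d) = 2 + d (D(d) = d + 2 = 2 + d)
(205/X + 56/(-181))*(D(12) - 184) = (205/(-120) + 56/(-181))*((2 + 12) - 184) = (205*(-1/120) + 56*(-1/181))*(14 - 184) = (-41/24 - 56/181)*(-170) = -8765/4344*(-170) = 745025/2172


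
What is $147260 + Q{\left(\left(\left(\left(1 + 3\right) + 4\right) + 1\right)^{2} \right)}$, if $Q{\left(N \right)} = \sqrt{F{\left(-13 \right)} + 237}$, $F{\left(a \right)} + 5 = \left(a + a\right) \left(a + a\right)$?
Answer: $147260 + 2 \sqrt{227} \approx 1.4729 \cdot 10^{5}$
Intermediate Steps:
$F{\left(a \right)} = -5 + 4 a^{2}$ ($F{\left(a \right)} = -5 + \left(a + a\right) \left(a + a\right) = -5 + 2 a 2 a = -5 + 4 a^{2}$)
$Q{\left(N \right)} = 2 \sqrt{227}$ ($Q{\left(N \right)} = \sqrt{\left(-5 + 4 \left(-13\right)^{2}\right) + 237} = \sqrt{\left(-5 + 4 \cdot 169\right) + 237} = \sqrt{\left(-5 + 676\right) + 237} = \sqrt{671 + 237} = \sqrt{908} = 2 \sqrt{227}$)
$147260 + Q{\left(\left(\left(\left(1 + 3\right) + 4\right) + 1\right)^{2} \right)} = 147260 + 2 \sqrt{227}$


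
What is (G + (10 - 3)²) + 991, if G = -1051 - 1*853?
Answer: -864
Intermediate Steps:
G = -1904 (G = -1051 - 853 = -1904)
(G + (10 - 3)²) + 991 = (-1904 + (10 - 3)²) + 991 = (-1904 + 7²) + 991 = (-1904 + 49) + 991 = -1855 + 991 = -864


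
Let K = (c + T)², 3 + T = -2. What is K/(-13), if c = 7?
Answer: -4/13 ≈ -0.30769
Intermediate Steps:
T = -5 (T = -3 - 2 = -5)
K = 4 (K = (7 - 5)² = 2² = 4)
K/(-13) = 4/(-13) = -1/13*4 = -4/13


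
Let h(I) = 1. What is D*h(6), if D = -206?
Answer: -206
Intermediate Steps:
D*h(6) = -206*1 = -206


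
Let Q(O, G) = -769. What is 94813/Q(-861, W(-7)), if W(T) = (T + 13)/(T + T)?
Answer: -94813/769 ≈ -123.29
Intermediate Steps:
W(T) = (13 + T)/(2*T) (W(T) = (13 + T)/((2*T)) = (13 + T)*(1/(2*T)) = (13 + T)/(2*T))
94813/Q(-861, W(-7)) = 94813/(-769) = 94813*(-1/769) = -94813/769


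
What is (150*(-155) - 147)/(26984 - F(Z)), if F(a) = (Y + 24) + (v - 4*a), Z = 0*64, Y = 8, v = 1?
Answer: -23397/26951 ≈ -0.86813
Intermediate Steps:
Z = 0
F(a) = 33 - 4*a (F(a) = (8 + 24) + (1 - 4*a) = 32 + (1 - 4*a) = 33 - 4*a)
(150*(-155) - 147)/(26984 - F(Z)) = (150*(-155) - 147)/(26984 - (33 - 4*0)) = (-23250 - 147)/(26984 - (33 + 0)) = -23397/(26984 - 1*33) = -23397/(26984 - 33) = -23397/26951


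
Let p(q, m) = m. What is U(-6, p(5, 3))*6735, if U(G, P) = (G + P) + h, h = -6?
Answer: -60615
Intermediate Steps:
U(G, P) = -6 + G + P (U(G, P) = (G + P) - 6 = -6 + G + P)
U(-6, p(5, 3))*6735 = (-6 - 6 + 3)*6735 = -9*6735 = -60615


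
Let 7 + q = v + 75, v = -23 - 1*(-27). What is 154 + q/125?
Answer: 19322/125 ≈ 154.58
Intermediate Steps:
v = 4 (v = -23 + 27 = 4)
q = 72 (q = -7 + (4 + 75) = -7 + 79 = 72)
154 + q/125 = 154 + 72/125 = 19322/125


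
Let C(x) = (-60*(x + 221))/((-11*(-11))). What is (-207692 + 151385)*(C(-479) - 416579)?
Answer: 2837342331753/121 ≈ 2.3449e+10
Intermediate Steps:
C(x) = -13260/121 - 60*x/121 (C(x) = -60*(221 + x)/121 = (-13260 - 60*x)*(1/121) = -13260/121 - 60*x/121)
(-207692 + 151385)*(C(-479) - 416579) = (-207692 + 151385)*((-13260/121 - 60/121*(-479)) - 416579) = -56307*((-13260/121 + 28740/121) - 416579) = -56307*(15480/121 - 416579) = -56307*(-50390579/121) = 2837342331753/121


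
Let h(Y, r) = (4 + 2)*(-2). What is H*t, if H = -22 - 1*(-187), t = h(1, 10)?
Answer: -1980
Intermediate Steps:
h(Y, r) = -12 (h(Y, r) = 6*(-2) = -12)
t = -12
H = 165 (H = -22 + 187 = 165)
H*t = 165*(-12) = -1980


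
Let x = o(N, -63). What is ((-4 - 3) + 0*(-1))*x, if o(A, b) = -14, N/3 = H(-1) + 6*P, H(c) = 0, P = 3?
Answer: 98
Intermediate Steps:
N = 54 (N = 3*(0 + 6*3) = 3*(0 + 18) = 3*18 = 54)
x = -14
((-4 - 3) + 0*(-1))*x = ((-4 - 3) + 0*(-1))*(-14) = (-7 + 0)*(-14) = -7*(-14) = 98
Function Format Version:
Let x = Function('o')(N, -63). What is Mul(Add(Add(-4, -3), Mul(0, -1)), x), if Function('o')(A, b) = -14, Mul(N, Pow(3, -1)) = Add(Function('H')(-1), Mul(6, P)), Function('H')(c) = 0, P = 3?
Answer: 98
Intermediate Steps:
N = 54 (N = Mul(3, Add(0, Mul(6, 3))) = Mul(3, Add(0, 18)) = Mul(3, 18) = 54)
x = -14
Mul(Add(Add(-4, -3), Mul(0, -1)), x) = Mul(Add(Add(-4, -3), Mul(0, -1)), -14) = Mul(Add(-7, 0), -14) = Mul(-7, -14) = 98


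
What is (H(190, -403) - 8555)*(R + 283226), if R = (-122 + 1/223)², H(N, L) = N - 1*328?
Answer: -128870750072847/49729 ≈ -2.5915e+9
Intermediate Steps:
H(N, L) = -328 + N (H(N, L) = N - 328 = -328 + N)
R = 740112025/49729 (R = (-122 + 1/223)² = (-27205/223)² = 740112025/49729 ≈ 14883.)
(H(190, -403) - 8555)*(R + 283226) = ((-328 + 190) - 8555)*(740112025/49729 + 283226) = (-138 - 8555)*(14824657779/49729) = -8693*14824657779/49729 = -128870750072847/49729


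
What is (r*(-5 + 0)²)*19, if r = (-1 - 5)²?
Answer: 17100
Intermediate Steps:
r = 36 (r = (-6)² = 36)
(r*(-5 + 0)²)*19 = (36*(-5 + 0)²)*19 = (36*(-5)²)*19 = (36*25)*19 = 900*19 = 17100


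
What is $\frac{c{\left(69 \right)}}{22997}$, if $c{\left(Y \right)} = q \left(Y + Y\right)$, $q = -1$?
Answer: $- \frac{138}{22997} \approx -0.0060008$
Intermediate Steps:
$c{\left(Y \right)} = - 2 Y$ ($c{\left(Y \right)} = - (Y + Y) = - 2 Y$)
$\frac{c{\left(69 \right)}}{22997} = \frac{\left(-2\right) 69}{22997} = \left(-138\right) \frac{1}{22997} = - \frac{138}{22997}$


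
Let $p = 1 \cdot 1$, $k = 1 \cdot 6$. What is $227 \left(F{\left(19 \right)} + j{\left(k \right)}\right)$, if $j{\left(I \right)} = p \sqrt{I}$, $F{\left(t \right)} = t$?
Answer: $4313 + 227 \sqrt{6} \approx 4869.0$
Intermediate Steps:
$k = 6$
$p = 1$
$j{\left(I \right)} = \sqrt{I}$ ($j{\left(I \right)} = 1 \sqrt{I} = \sqrt{I}$)
$227 \left(F{\left(19 \right)} + j{\left(k \right)}\right) = 227 \left(19 + \sqrt{6}\right) = 4313 + 227 \sqrt{6}$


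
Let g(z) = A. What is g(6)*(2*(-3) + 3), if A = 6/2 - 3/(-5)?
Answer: -54/5 ≈ -10.800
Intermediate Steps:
A = 18/5 (A = 6*(1/2) - 3*(-1/5) = 3 + 3/5 = 18/5 ≈ 3.6000)
g(z) = 18/5
g(6)*(2*(-3) + 3) = 18*(2*(-3) + 3)/5 = 18*(-6 + 3)/5 = (18/5)*(-3) = -54/5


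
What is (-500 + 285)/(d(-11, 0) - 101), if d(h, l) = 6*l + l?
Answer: 215/101 ≈ 2.1287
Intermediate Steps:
d(h, l) = 7*l
(-500 + 285)/(d(-11, 0) - 101) = (-500 + 285)/(7*0 - 101) = -215/(0 - 101) = -215/(-101) = -215*(-1/101) = 215/101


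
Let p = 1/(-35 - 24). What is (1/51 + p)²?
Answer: 64/9054081 ≈ 7.0686e-6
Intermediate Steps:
p = -1/59 (p = 1/(-59) = -1/59 ≈ -0.016949)
(1/51 + p)² = (1/51 - 1/59)² = (8/3009)² = 64/9054081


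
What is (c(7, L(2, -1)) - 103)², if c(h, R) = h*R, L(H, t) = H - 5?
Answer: 15376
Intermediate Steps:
L(H, t) = -5 + H
c(h, R) = R*h
(c(7, L(2, -1)) - 103)² = ((-5 + 2)*7 - 103)² = (-3*7 - 103)² = (-21 - 103)² = (-124)² = 15376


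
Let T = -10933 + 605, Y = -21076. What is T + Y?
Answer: -31404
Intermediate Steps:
T = -10328
T + Y = -10328 - 21076 = -31404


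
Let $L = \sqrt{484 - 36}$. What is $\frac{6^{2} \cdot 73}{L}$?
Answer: $\frac{657 \sqrt{7}}{14} \approx 124.16$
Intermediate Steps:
$L = 8 \sqrt{7}$ ($L = \sqrt{448} = 8 \sqrt{7} \approx 21.166$)
$\frac{6^{2} \cdot 73}{L} = \frac{6^{2} \cdot 73}{8 \sqrt{7}} = 36 \cdot 73 \frac{\sqrt{7}}{56} = 2628 \frac{\sqrt{7}}{56} = \frac{657 \sqrt{7}}{14}$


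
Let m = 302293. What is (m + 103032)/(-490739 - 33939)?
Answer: -405325/524678 ≈ -0.77252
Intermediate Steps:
(m + 103032)/(-490739 - 33939) = (302293 + 103032)/(-490739 - 33939) = 405325/(-524678) = 405325*(-1/524678) = -405325/524678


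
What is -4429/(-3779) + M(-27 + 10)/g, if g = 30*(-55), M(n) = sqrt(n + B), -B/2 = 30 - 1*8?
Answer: 4429/3779 - I*sqrt(61)/1650 ≈ 1.172 - 0.0047335*I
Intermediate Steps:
B = -44 (B = -2*(30 - 1*8) = -2*(30 - 8) = -2*22 = -44)
M(n) = sqrt(-44 + n) (M(n) = sqrt(n - 44) = sqrt(-44 + n))
g = -1650
-4429/(-3779) + M(-27 + 10)/g = -4429/(-3779) + sqrt(-44 + (-27 + 10))/(-1650) = -4429*(-1/3779) + sqrt(-44 - 17)*(-1/1650) = 4429/3779 + sqrt(-61)*(-1/1650) = 4429/3779 + (I*sqrt(61))*(-1/1650) = 4429/3779 - I*sqrt(61)/1650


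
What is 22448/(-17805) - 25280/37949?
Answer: -1301989552/675681945 ≈ -1.9269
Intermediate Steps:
22448/(-17805) - 25280/37949 = 22448*(-1/17805) - 25280*1/37949 = -22448/17805 - 25280/37949 = -1301989552/675681945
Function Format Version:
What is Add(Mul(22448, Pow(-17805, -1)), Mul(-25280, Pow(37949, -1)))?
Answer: Rational(-1301989552, 675681945) ≈ -1.9269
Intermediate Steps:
Add(Mul(22448, Pow(-17805, -1)), Mul(-25280, Pow(37949, -1))) = Add(Mul(22448, Rational(-1, 17805)), Mul(-25280, Rational(1, 37949))) = Add(Rational(-22448, 17805), Rational(-25280, 37949)) = Rational(-1301989552, 675681945)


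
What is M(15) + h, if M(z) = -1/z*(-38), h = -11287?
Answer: -169267/15 ≈ -11284.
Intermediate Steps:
M(z) = 38/z
M(15) + h = 38/15 - 11287 = -169267/15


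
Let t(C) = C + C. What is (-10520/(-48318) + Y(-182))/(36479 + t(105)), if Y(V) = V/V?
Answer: 29419/886369551 ≈ 3.3190e-5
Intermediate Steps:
Y(V) = 1
t(C) = 2*C
(-10520/(-48318) + Y(-182))/(36479 + t(105)) = (-10520/(-48318) + 1)/(36479 + 2*105) = (-10520*(-1/48318) + 1)/(36479 + 210) = (5260/24159 + 1)/36689 = (29419/24159)*(1/36689) = 29419/886369551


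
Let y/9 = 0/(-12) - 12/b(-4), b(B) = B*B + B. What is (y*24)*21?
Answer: -4536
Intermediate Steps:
b(B) = B + B**2 (b(B) = B**2 + B = B + B**2)
y = -9 (y = 9*(0/(-12) - 12*(-1/(4*(1 - 4)))) = 9*(0*(-1/12) - 12/((-4*(-3)))) = 9*(0 - 12/12) = 9*(0 - 12*1/12) = 9*(0 - 1) = 9*(-1) = -9)
(y*24)*21 = -9*24*21 = -216*21 = -4536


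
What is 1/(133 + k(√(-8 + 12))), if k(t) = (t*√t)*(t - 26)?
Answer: 133/13081 + 48*√2/13081 ≈ 0.015357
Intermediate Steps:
k(t) = t^(3/2)*(-26 + t)
1/(133 + k(√(-8 + 12))) = 1/(133 + (√(-8 + 12))^(3/2)*(-26 + √(-8 + 12))) = 1/(133 + (√4)^(3/2)*(-26 + √4)) = 1/(133 + 2^(3/2)*(-26 + 2)) = 1/(133 + (2*√2)*(-24)) = 1/(133 - 48*√2)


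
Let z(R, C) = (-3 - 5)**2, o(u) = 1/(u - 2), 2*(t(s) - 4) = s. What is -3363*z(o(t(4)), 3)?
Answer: -215232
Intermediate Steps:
t(s) = 4 + s/2
o(u) = 1/(-2 + u)
z(R, C) = 64 (z(R, C) = (-8)**2 = 64)
-3363*z(o(t(4)), 3) = -3363*64 = -215232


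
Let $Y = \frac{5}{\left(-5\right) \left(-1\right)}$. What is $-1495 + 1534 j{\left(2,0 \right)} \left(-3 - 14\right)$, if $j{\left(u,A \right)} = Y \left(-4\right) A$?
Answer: $-1495$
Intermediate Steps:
$Y = 1$ ($Y = \frac{5}{5} = 5 \cdot \frac{1}{5} = 1$)
$j{\left(u,A \right)} = - 4 A$ ($j{\left(u,A \right)} = 1 \left(-4\right) A = - 4 A$)
$-1495 + 1534 j{\left(2,0 \right)} \left(-3 - 14\right) = -1495 + 1534 \left(-4\right) 0 \left(-3 - 14\right) = -1495 + 1534 \cdot 0 \left(-17\right) = -1495 + 1534 \cdot 0 = -1495 + 0 = -1495$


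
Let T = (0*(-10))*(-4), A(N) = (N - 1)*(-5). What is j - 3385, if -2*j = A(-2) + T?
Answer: -6785/2 ≈ -3392.5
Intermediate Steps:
A(N) = 5 - 5*N (A(N) = (-1 + N)*(-5) = 5 - 5*N)
T = 0 (T = 0*(-4) = 0)
j = -15/2 (j = -((5 - 5*(-2)) + 0)/2 = -((5 + 10) + 0)/2 = -(15 + 0)/2 = -½*15 = -15/2 ≈ -7.5000)
j - 3385 = -15/2 - 3385 = -6785/2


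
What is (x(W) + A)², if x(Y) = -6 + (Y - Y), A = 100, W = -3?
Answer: 8836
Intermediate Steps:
x(Y) = -6 (x(Y) = -6 + 0 = -6)
(x(W) + A)² = (-6 + 100)² = 94² = 8836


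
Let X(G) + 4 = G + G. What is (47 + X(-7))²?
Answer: 841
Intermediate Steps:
X(G) = -4 + 2*G (X(G) = -4 + (G + G) = -4 + 2*G)
(47 + X(-7))² = (47 + (-4 + 2*(-7)))² = (47 + (-4 - 14))² = (47 - 18)² = 29² = 841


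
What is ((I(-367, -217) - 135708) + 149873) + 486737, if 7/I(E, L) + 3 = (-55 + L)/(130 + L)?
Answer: 5510531/11 ≈ 5.0096e+5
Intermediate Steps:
I(E, L) = 7/(-3 + (-55 + L)/(130 + L))
((I(-367, -217) - 135708) + 149873) + 486737 = ((7*(-130 - 1*(-217))/(445 + 2*(-217)) - 135708) + 149873) + 486737 = ((7*(-130 + 217)/(445 - 434) - 135708) + 149873) + 486737 = ((7*87/11 - 135708) + 149873) + 486737 = ((7*(1/11)*87 - 135708) + 149873) + 486737 = ((609/11 - 135708) + 149873) + 486737 = (-1492179/11 + 149873) + 486737 = 156424/11 + 486737 = 5510531/11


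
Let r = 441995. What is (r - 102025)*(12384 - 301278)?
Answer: -98215293180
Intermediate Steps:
(r - 102025)*(12384 - 301278) = (441995 - 102025)*(12384 - 301278) = 339970*(-288894) = -98215293180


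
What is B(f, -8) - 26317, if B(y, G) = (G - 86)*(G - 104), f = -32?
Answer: -15789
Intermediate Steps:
B(y, G) = (-104 + G)*(-86 + G) (B(y, G) = (-86 + G)*(-104 + G) = (-104 + G)*(-86 + G))
B(f, -8) - 26317 = (8944 + (-8)**2 - 190*(-8)) - 26317 = (8944 + 64 + 1520) - 26317 = 10528 - 26317 = -15789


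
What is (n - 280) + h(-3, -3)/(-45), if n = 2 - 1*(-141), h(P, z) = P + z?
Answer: -2053/15 ≈ -136.87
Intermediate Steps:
n = 143 (n = 2 + 141 = 143)
(n - 280) + h(-3, -3)/(-45) = (143 - 280) + (-3 - 3)/(-45) = -137 - 6*(-1/45) = -137 + 2/15 = -2053/15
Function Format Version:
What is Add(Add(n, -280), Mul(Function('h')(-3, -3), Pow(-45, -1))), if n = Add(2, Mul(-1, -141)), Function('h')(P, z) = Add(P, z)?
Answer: Rational(-2053, 15) ≈ -136.87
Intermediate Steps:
n = 143 (n = Add(2, 141) = 143)
Add(Add(n, -280), Mul(Function('h')(-3, -3), Pow(-45, -1))) = Add(Add(143, -280), Mul(Add(-3, -3), Pow(-45, -1))) = Add(-137, Mul(-6, Rational(-1, 45))) = Add(-137, Rational(2, 15)) = Rational(-2053, 15)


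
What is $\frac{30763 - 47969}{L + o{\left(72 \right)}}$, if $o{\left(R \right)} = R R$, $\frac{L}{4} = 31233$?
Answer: $- \frac{1229}{9294} \approx -0.13224$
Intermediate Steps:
$L = 124932$ ($L = 4 \cdot 31233 = 124932$)
$o{\left(R \right)} = R^{2}$
$\frac{30763 - 47969}{L + o{\left(72 \right)}} = \frac{30763 - 47969}{124932 + 72^{2}} = - \frac{17206}{124932 + 5184} = - \frac{17206}{130116} = \left(-17206\right) \frac{1}{130116} = - \frac{1229}{9294}$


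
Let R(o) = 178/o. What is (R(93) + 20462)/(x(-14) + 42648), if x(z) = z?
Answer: 951572/1982481 ≈ 0.47999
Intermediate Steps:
(R(93) + 20462)/(x(-14) + 42648) = (178/93 + 20462)/(-14 + 42648) = (178*(1/93) + 20462)/42634 = (178/93 + 20462)*(1/42634) = (1903144/93)*(1/42634) = 951572/1982481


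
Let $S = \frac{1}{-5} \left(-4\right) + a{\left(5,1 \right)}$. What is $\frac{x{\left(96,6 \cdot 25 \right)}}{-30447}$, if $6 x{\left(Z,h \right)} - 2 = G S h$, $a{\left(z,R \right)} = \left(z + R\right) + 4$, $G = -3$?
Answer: $\frac{2429}{91341} \approx 0.026593$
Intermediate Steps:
$a{\left(z,R \right)} = 4 + R + z$ ($a{\left(z,R \right)} = \left(R + z\right) + 4 = 4 + R + z$)
$S = \frac{54}{5}$ ($S = \frac{1}{-5} \left(-4\right) + \left(4 + 1 + 5\right) = \left(- \frac{1}{5}\right) \left(-4\right) + 10 = \frac{4}{5} + 10 = \frac{54}{5} \approx 10.8$)
$x{\left(Z,h \right)} = \frac{1}{3} - \frac{27 h}{5}$ ($x{\left(Z,h \right)} = \frac{1}{3} + \frac{\left(-3\right) \frac{54}{5} h}{6} = \frac{1}{3} + \frac{\left(- \frac{162}{5}\right) h}{6} = \frac{1}{3} - \frac{27 h}{5}$)
$\frac{x{\left(96,6 \cdot 25 \right)}}{-30447} = \frac{\frac{1}{3} - \frac{27 \cdot 6 \cdot 25}{5}}{-30447} = \left(\frac{1}{3} - 810\right) \left(- \frac{1}{30447}\right) = \left(- \frac{2429}{3}\right) \left(- \frac{1}{30447}\right) = \frac{2429}{91341}$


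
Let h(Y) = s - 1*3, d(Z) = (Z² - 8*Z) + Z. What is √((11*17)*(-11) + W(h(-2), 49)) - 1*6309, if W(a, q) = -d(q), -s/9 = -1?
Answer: -6309 + I*√4115 ≈ -6309.0 + 64.148*I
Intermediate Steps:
s = 9 (s = -9*(-1) = 9)
d(Z) = Z² - 7*Z
h(Y) = 6 (h(Y) = 9 - 1*3 = 9 - 3 = 6)
W(a, q) = -q*(-7 + q)
√((11*17)*(-11) + W(h(-2), 49)) - 1*6309 = √((11*17)*(-11) + 49*(7 - 1*49)) - 1*6309 = √(187*(-11) + 49*(7 - 49)) - 6309 = √(-2057 + 49*(-42)) - 6309 = √(-2057 - 2058) - 6309 = √(-4115) - 6309 = I*√4115 - 6309 = -6309 + I*√4115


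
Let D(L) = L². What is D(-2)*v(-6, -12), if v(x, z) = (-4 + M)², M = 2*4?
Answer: 64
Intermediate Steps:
M = 8
v(x, z) = 16 (v(x, z) = (-4 + 8)² = 4² = 16)
D(-2)*v(-6, -12) = (-2)²*16 = 4*16 = 64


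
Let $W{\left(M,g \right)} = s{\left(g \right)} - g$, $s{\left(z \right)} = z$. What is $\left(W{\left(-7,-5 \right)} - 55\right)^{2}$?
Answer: $3025$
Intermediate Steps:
$W{\left(M,g \right)} = 0$ ($W{\left(M,g \right)} = g - g = 0$)
$\left(W{\left(-7,-5 \right)} - 55\right)^{2} = \left(0 - 55\right)^{2} = \left(-55\right)^{2} = 3025$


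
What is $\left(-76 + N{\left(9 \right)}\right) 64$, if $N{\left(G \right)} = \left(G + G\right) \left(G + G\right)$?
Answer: $15872$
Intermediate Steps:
$N{\left(G \right)} = 4 G^{2}$ ($N{\left(G \right)} = 2 G 2 G = 4 G^{2}$)
$\left(-76 + N{\left(9 \right)}\right) 64 = \left(-76 + 4 \cdot 9^{2}\right) 64 = \left(-76 + 4 \cdot 81\right) 64 = \left(-76 + 324\right) 64 = 248 \cdot 64 = 15872$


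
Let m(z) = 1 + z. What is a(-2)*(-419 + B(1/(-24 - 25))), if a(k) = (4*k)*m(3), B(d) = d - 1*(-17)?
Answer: 630368/49 ≈ 12865.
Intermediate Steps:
B(d) = 17 + d (B(d) = d + 17 = 17 + d)
a(k) = 16*k (a(k) = (4*k)*(1 + 3) = (4*k)*4 = 16*k)
a(-2)*(-419 + B(1/(-24 - 25))) = (16*(-2))*(-419 + (17 + 1/(-24 - 25))) = -32*(-419 + (17 + 1/(-49))) = -32*(-419 + (17 - 1/49)) = -32*(-419 + 832/49) = -32*(-19699/49) = 630368/49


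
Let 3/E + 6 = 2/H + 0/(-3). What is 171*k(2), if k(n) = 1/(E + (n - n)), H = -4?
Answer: -741/2 ≈ -370.50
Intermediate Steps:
E = -6/13 (E = 3/(-6 + (2/(-4) + 0/(-3))) = 3/(-6 + (2*(-¼) + 0*(-⅓))) = 3/(-6 + (-½ + 0)) = 3/(-6 - ½) = 3/(-13/2) = 3*(-2/13) = -6/13 ≈ -0.46154)
k(n) = -13/6 (k(n) = 1/(-6/13 + (n - n)) = 1/(-6/13 + 0) = 1/(-6/13) = -13/6)
171*k(2) = 171*(-13/6) = -741/2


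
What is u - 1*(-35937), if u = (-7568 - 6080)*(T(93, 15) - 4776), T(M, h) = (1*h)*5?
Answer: 64195185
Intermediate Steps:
T(M, h) = 5*h (T(M, h) = h*5 = 5*h)
u = 64159248 (u = (-7568 - 6080)*(5*15 - 4776) = -13648*(75 - 4776) = -13648*(-4701) = 64159248)
u - 1*(-35937) = 64159248 - 1*(-35937) = 64159248 + 35937 = 64195185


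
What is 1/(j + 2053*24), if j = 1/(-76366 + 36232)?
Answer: 40134/1977482447 ≈ 2.0295e-5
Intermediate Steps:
j = -1/40134 (j = 1/(-40134) = -1/40134 ≈ -2.4917e-5)
1/(j + 2053*24) = 1/(-1/40134 + 2053*24) = 1/(-1/40134 + 49272) = 1/(1977482447/40134) = 40134/1977482447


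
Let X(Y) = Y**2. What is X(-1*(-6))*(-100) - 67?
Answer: -3667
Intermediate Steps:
X(-1*(-6))*(-100) - 67 = (-1*(-6))**2*(-100) - 67 = 6**2*(-100) - 67 = 36*(-100) - 67 = -3600 - 67 = -3667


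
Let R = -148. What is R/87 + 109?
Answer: 9335/87 ≈ 107.30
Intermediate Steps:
R/87 + 109 = -148/87 + 109 = 9335/87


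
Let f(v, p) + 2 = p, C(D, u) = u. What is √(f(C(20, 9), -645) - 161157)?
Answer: 2*I*√40451 ≈ 402.25*I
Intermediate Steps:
f(v, p) = -2 + p
√(f(C(20, 9), -645) - 161157) = √((-2 - 645) - 161157) = √(-647 - 161157) = √(-161804) = 2*I*√40451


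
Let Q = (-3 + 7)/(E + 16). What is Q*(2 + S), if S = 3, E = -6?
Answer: 2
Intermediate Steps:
Q = 2/5 (Q = (-3 + 7)/(-6 + 16) = 4/10 = 4*(1/10) = 2/5 ≈ 0.40000)
Q*(2 + S) = 2*(2 + 3)/5 = (2/5)*5 = 2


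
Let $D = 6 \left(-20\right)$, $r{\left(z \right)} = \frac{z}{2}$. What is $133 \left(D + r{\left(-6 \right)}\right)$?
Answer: $-16359$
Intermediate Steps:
$r{\left(z \right)} = \frac{z}{2}$ ($r{\left(z \right)} = z \frac{1}{2} = \frac{z}{2}$)
$D = -120$
$133 \left(D + r{\left(-6 \right)}\right) = 133 \left(-120 + \frac{1}{2} \left(-6\right)\right) = 133 \left(-120 - 3\right) = 133 \left(-123\right) = -16359$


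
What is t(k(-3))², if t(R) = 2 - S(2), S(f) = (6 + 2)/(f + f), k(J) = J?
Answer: 0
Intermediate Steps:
S(f) = 4/f (S(f) = 8/((2*f)) = 8*(1/(2*f)) = 4/f)
t(R) = 0 (t(R) = 2 - 4/2 = 2 - 1*2 = 2 - 2 = 0)
t(k(-3))² = 0² = 0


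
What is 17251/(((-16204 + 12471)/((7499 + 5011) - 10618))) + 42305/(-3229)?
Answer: -105548906833/12053857 ≈ -8756.4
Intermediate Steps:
17251/(((-16204 + 12471)/((7499 + 5011) - 10618))) + 42305/(-3229) = 17251/((-3733/(12510 - 10618))) + 42305*(-1/3229) = 17251/((-3733/1892)) - 42305/3229 = 17251/((-3733*1/1892)) - 42305/3229 = 17251/(-3733/1892) - 42305/3229 = 17251*(-1892/3733) - 42305/3229 = -32638892/3733 - 42305/3229 = -105548906833/12053857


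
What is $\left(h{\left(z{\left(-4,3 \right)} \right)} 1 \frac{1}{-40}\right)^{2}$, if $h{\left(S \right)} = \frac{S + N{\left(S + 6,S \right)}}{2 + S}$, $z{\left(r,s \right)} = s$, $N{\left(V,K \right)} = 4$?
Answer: $\frac{49}{40000} \approx 0.001225$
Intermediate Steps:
$h{\left(S \right)} = \frac{4 + S}{2 + S}$ ($h{\left(S \right)} = \frac{S + 4}{2 + S} = \frac{4 + S}{2 + S}$)
$\left(h{\left(z{\left(-4,3 \right)} \right)} 1 \frac{1}{-40}\right)^{2} = \left(\frac{4 + 3}{2 + 3} \cdot 1 \frac{1}{-40}\right)^{2} = \left(\frac{1}{5} \cdot 7 \cdot 1 \left(- \frac{1}{40}\right)\right)^{2} = \left(\frac{1}{5} \cdot 7 \left(- \frac{1}{40}\right)\right)^{2} = \left(\frac{7}{5} \left(- \frac{1}{40}\right)\right)^{2} = \left(- \frac{7}{200}\right)^{2} = \frac{49}{40000}$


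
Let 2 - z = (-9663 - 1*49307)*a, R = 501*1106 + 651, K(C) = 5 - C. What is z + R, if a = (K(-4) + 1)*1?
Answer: 1144459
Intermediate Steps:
a = 10 (a = ((5 - 1*(-4)) + 1)*1 = ((5 + 4) + 1)*1 = (9 + 1)*1 = 10*1 = 10)
R = 554757 (R = 554106 + 651 = 554757)
z = 589702 (z = 2 - (-9663 - 1*49307)*10 = 2 - (-9663 - 49307)*10 = 2 - (-58970)*10 = 2 - 1*(-589700) = 2 + 589700 = 589702)
z + R = 589702 + 554757 = 1144459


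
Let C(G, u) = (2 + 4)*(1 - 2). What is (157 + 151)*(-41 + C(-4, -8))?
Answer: -14476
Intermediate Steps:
C(G, u) = -6 (C(G, u) = 6*(-1) = -6)
(157 + 151)*(-41 + C(-4, -8)) = (157 + 151)*(-41 - 6) = 308*(-47) = -14476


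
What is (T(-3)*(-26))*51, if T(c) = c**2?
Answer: -11934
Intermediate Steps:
(T(-3)*(-26))*51 = ((-3)**2*(-26))*51 = (9*(-26))*51 = -234*51 = -11934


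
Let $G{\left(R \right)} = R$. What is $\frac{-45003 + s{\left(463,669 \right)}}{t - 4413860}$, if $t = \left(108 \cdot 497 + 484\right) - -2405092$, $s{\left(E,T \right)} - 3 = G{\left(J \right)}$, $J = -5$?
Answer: $\frac{45005}{1954608} \approx 0.023025$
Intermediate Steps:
$s{\left(E,T \right)} = -2$ ($s{\left(E,T \right)} = 3 - 5 = -2$)
$t = 2459252$ ($t = \left(53676 + 484\right) + 2405092 = 54160 + 2405092 = 2459252$)
$\frac{-45003 + s{\left(463,669 \right)}}{t - 4413860} = \frac{-45003 - 2}{2459252 - 4413860} = - \frac{45005}{-1954608} = \left(-45005\right) \left(- \frac{1}{1954608}\right) = \frac{45005}{1954608}$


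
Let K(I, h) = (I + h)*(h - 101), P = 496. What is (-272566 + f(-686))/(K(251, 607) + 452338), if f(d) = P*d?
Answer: -306411/443243 ≈ -0.69129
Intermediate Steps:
K(I, h) = (-101 + h)*(I + h) (K(I, h) = (I + h)*(-101 + h) = (-101 + h)*(I + h))
f(d) = 496*d
(-272566 + f(-686))/(K(251, 607) + 452338) = (-272566 + 496*(-686))/((607² - 101*251 - 101*607 + 251*607) + 452338) = (-272566 - 340256)/((368449 - 25351 - 61307 + 152357) + 452338) = -612822/(434148 + 452338) = -612822/886486 = -612822*1/886486 = -306411/443243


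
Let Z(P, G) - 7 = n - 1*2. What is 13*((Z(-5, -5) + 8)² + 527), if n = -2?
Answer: 8424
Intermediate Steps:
Z(P, G) = 3 (Z(P, G) = 7 + (-2 - 1*2) = 7 + (-2 - 2) = 7 - 4 = 3)
13*((Z(-5, -5) + 8)² + 527) = 13*((3 + 8)² + 527) = 13*(11² + 527) = 13*(121 + 527) = 13*648 = 8424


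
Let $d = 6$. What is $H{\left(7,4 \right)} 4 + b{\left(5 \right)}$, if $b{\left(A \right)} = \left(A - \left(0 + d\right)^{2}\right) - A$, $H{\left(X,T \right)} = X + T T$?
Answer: $56$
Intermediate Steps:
$H{\left(X,T \right)} = X + T^{2}$
$b{\left(A \right)} = -36$ ($b{\left(A \right)} = \left(A - \left(0 + 6\right)^{2}\right) - A = \left(A - 6^{2}\right) - A = \left(A - 36\right) - A = \left(-36 + A\right) - A = -36$)
$H{\left(7,4 \right)} 4 + b{\left(5 \right)} = \left(7 + 4^{2}\right) 4 - 36 = \left(7 + 16\right) 4 - 36 = 23 \cdot 4 - 36 = 92 - 36 = 56$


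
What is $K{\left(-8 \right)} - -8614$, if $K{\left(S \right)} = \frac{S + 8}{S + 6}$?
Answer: $8614$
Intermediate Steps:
$K{\left(S \right)} = \frac{8 + S}{6 + S}$
$K{\left(-8 \right)} - -8614 = \frac{8 - 8}{6 - 8} - -8614 = \frac{1}{-2} \cdot 0 + 8614 = \left(- \frac{1}{2}\right) 0 + 8614 = 0 + 8614 = 8614$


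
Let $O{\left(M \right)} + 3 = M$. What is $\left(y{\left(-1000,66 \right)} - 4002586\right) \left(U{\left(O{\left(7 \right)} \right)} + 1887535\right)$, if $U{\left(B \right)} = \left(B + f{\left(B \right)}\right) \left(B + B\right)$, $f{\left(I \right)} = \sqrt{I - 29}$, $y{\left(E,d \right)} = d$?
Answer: $-7555024668840 - 160100800 i \approx -7.555 \cdot 10^{12} - 1.601 \cdot 10^{8} i$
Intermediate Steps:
$O{\left(M \right)} = -3 + M$
$f{\left(I \right)} = \sqrt{-29 + I}$
$U{\left(B \right)} = 2 B \left(B + \sqrt{-29 + B}\right)$ ($U{\left(B \right)} = \left(B + \sqrt{-29 + B}\right) \left(B + B\right) = \left(B + \sqrt{-29 + B}\right) 2 B = 2 B \left(B + \sqrt{-29 + B}\right)$)
$\left(y{\left(-1000,66 \right)} - 4002586\right) \left(U{\left(O{\left(7 \right)} \right)} + 1887535\right) = \left(66 - 4002586\right) \left(2 \left(-3 + 7\right) \left(\left(-3 + 7\right) + \sqrt{-29 + \left(-3 + 7\right)}\right) + 1887535\right) = - 4002520 \left(2 \cdot 4 \left(4 + \sqrt{-29 + 4}\right) + 1887535\right) = - 4002520 \left(2 \cdot 4 \left(4 + \sqrt{-25}\right) + 1887535\right) = - 4002520 \left(2 \cdot 4 \left(4 + 5 i\right) + 1887535\right) = - 4002520 \left(\left(32 + 40 i\right) + 1887535\right) = - 4002520 \left(1887567 + 40 i\right) = -7555024668840 - 160100800 i$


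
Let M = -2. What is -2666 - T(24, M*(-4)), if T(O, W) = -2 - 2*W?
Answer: -2648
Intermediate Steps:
-2666 - T(24, M*(-4)) = -2666 - (-2 - (-4)*(-4)) = -2666 - (-2 - 2*8) = -2666 - (-2 - 16) = -2666 - 1*(-18) = -2666 + 18 = -2648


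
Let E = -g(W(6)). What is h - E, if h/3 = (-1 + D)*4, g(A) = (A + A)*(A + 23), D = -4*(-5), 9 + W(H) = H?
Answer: 108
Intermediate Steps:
W(H) = -9 + H
D = 20
g(A) = 2*A*(23 + A) (g(A) = (2*A)*(23 + A) = 2*A*(23 + A))
h = 228 (h = 3*((-1 + 20)*4) = 3*(19*4) = 3*76 = 228)
E = 120 (E = -2*(-9 + 6)*(23 + (-9 + 6)) = -2*(-3)*(23 - 3) = -2*(-3)*20 = -1*(-120) = 120)
h - E = 228 - 1*120 = 228 - 120 = 108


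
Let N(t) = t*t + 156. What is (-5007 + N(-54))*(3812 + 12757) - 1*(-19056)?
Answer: -32041959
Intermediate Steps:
N(t) = 156 + t² (N(t) = t² + 156 = 156 + t²)
(-5007 + N(-54))*(3812 + 12757) - 1*(-19056) = (-5007 + (156 + (-54)²))*(3812 + 12757) - 1*(-19056) = (-5007 + (156 + 2916))*16569 + 19056 = (-5007 + 3072)*16569 + 19056 = -1935*16569 + 19056 = -32061015 + 19056 = -32041959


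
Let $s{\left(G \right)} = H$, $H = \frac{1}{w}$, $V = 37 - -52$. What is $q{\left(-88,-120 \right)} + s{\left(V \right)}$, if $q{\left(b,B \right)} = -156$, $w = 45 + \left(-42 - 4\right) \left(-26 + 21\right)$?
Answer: $- \frac{42899}{275} \approx -156.0$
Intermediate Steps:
$w = 275$ ($w = 45 - -230 = 45 + 230 = 275$)
$V = 89$ ($V = 37 + 52 = 89$)
$H = \frac{1}{275} \approx 0.0036364$
$s{\left(G \right)} = \frac{1}{275}$
$q{\left(-88,-120 \right)} + s{\left(V \right)} = -156 + \frac{1}{275} = - \frac{42899}{275}$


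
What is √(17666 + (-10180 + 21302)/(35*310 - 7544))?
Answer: √48279929727/1653 ≈ 132.93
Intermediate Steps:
√(17666 + (-10180 + 21302)/(35*310 - 7544)) = √(17666 + 11122/(10850 - 7544)) = √(17666 + 11122/3306) = √(17666 + 11122*(1/3306)) = √(17666 + 5561/1653) = √(29207459/1653) = √48279929727/1653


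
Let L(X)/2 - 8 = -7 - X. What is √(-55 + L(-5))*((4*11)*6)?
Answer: 264*I*√43 ≈ 1731.2*I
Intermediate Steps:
L(X) = 2 - 2*X (L(X) = 16 + 2*(-7 - X) = 16 + (-14 - 2*X) = 2 - 2*X)
√(-55 + L(-5))*((4*11)*6) = √(-55 + (2 - 2*(-5)))*((4*11)*6) = √(-55 + (2 + 10))*(44*6) = √(-55 + 12)*264 = √(-43)*264 = (I*√43)*264 = 264*I*√43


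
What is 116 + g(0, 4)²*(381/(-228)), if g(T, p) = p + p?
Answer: 172/19 ≈ 9.0526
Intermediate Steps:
g(T, p) = 2*p
116 + g(0, 4)²*(381/(-228)) = 116 + (2*4)²*(381/(-228)) = 116 + 8²*(381*(-1/228)) = 116 + 64*(-127/76) = 116 - 2032/19 = 172/19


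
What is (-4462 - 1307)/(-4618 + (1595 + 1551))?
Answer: 5769/1472 ≈ 3.9192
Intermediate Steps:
(-4462 - 1307)/(-4618 + (1595 + 1551)) = -5769/(-4618 + 3146) = -5769/(-1472) = -5769*(-1/1472) = 5769/1472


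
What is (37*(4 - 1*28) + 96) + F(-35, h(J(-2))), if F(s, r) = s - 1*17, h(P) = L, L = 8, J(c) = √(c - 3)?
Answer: -844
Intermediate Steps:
J(c) = √(-3 + c)
h(P) = 8
F(s, r) = -17 + s (F(s, r) = s - 17 = -17 + s)
(37*(4 - 1*28) + 96) + F(-35, h(J(-2))) = (37*(4 - 1*28) + 96) + (-17 - 35) = (37*(4 - 28) + 96) - 52 = (37*(-24) + 96) - 52 = (-888 + 96) - 52 = -792 - 52 = -844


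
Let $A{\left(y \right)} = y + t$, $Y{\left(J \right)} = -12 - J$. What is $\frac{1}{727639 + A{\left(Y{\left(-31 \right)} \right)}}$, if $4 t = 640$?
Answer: $\frac{1}{727818} \approx 1.374 \cdot 10^{-6}$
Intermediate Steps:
$t = 160$ ($t = \frac{1}{4} \cdot 640 = 160$)
$A{\left(y \right)} = 160 + y$ ($A{\left(y \right)} = y + 160 = 160 + y$)
$\frac{1}{727639 + A{\left(Y{\left(-31 \right)} \right)}} = \frac{1}{727639 + \left(160 - -19\right)} = \frac{1}{727639 + \left(160 + \left(-12 + 31\right)\right)} = \frac{1}{727639 + \left(160 + 19\right)} = \frac{1}{727639 + 179} = \frac{1}{727818}$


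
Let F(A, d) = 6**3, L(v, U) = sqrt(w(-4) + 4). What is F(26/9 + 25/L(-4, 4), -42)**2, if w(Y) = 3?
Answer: 46656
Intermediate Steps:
L(v, U) = sqrt(7) (L(v, U) = sqrt(3 + 4) = sqrt(7))
F(A, d) = 216
F(26/9 + 25/L(-4, 4), -42)**2 = 216**2 = 46656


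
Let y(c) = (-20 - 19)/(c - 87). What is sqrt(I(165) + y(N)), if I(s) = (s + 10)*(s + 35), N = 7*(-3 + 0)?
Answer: sqrt(1260013)/6 ≈ 187.08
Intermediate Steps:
N = -21 (N = 7*(-3) = -21)
y(c) = -39/(-87 + c)
I(s) = (10 + s)*(35 + s)
sqrt(I(165) + y(N)) = sqrt((350 + 165**2 + 45*165) - 39/(-87 - 21)) = sqrt((350 + 27225 + 7425) - 39/(-108)) = sqrt(35000 - 39*(-1/108)) = sqrt(35000 + 13/36) = sqrt(1260013/36) = sqrt(1260013)/6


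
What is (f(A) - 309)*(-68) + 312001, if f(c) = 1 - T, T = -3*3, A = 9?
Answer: 332333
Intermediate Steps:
T = -9
f(c) = 10 (f(c) = 1 - 1*(-9) = 1 + 9 = 10)
(f(A) - 309)*(-68) + 312001 = (10 - 309)*(-68) + 312001 = -299*(-68) + 312001 = 20332 + 312001 = 332333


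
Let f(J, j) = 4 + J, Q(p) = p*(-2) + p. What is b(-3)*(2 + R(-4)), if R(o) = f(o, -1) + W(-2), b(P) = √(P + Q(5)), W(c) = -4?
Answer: -4*I*√2 ≈ -5.6569*I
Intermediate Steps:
Q(p) = -p (Q(p) = -2*p + p = -p)
b(P) = √(-5 + P) (b(P) = √(P - 1*5) = √(P - 5) = √(-5 + P))
R(o) = o (R(o) = (4 + o) - 4 = o)
b(-3)*(2 + R(-4)) = √(-5 - 3)*(2 - 4) = √(-8)*(-2) = (2*I*√2)*(-2) = -4*I*√2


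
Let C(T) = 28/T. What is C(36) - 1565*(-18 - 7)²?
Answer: -8803118/9 ≈ -9.7812e+5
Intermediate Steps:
C(36) - 1565*(-18 - 7)² = 28/36 - 1565*(-18 - 7)² = 28*(1/36) - 1565*(-25)² = 7/9 - 1565*625 = 7/9 - 978125 = -8803118/9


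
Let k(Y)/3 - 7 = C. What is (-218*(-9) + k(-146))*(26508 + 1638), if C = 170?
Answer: 70167978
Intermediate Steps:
k(Y) = 531 (k(Y) = 21 + 3*170 = 21 + 510 = 531)
(-218*(-9) + k(-146))*(26508 + 1638) = (-218*(-9) + 531)*(26508 + 1638) = (1962 + 531)*28146 = 2493*28146 = 70167978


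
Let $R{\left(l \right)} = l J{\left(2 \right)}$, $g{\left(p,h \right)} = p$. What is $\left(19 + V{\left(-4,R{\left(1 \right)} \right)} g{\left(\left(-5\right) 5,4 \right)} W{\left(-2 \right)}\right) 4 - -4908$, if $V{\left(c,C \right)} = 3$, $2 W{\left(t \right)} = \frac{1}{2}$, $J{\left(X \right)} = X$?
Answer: $4909$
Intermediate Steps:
$W{\left(t \right)} = \frac{1}{4}$ ($W{\left(t \right)} = \frac{1}{2 \cdot 2} = \frac{1}{2} \cdot \frac{1}{2} = \frac{1}{4}$)
$R{\left(l \right)} = 2 l$ ($R{\left(l \right)} = l 2 = 2 l$)
$\left(19 + V{\left(-4,R{\left(1 \right)} \right)} g{\left(\left(-5\right) 5,4 \right)} W{\left(-2 \right)}\right) 4 - -4908 = \left(19 + 3 \left(\left(-5\right) 5\right) \frac{1}{4}\right) 4 - -4908 = \left(19 + 3 \left(-25\right) \frac{1}{4}\right) 4 + 4908 = \left(19 - \frac{75}{4}\right) 4 + 4908 = \frac{1}{4} \cdot 4 + 4908 = 1 + 4908 = 4909$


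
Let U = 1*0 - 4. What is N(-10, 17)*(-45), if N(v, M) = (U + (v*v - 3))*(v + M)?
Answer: -29295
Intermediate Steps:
U = -4 (U = 0 - 4 = -4)
N(v, M) = (-7 + v²)*(M + v) (N(v, M) = (-4 + (v*v - 3))*(v + M) = (-4 + (v² - 3))*(M + v) = (-4 + (-3 + v²))*(M + v) = (-7 + v²)*(M + v))
N(-10, 17)*(-45) = ((-10)³ - 7*17 - 7*(-10) + 17*(-10)²)*(-45) = (-1000 - 119 + 70 + 17*100)*(-45) = (-1000 - 119 + 70 + 1700)*(-45) = 651*(-45) = -29295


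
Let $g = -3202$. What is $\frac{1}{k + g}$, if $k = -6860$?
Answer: $- \frac{1}{10062} \approx -9.9384 \cdot 10^{-5}$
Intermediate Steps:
$\frac{1}{k + g} = \frac{1}{-6860 - 3202} = \frac{1}{-10062} = - \frac{1}{10062}$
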